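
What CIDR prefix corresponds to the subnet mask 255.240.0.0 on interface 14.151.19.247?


Binary: 11111111.11110000.00000000.00000000
Count leading 1s
Prefix: /12


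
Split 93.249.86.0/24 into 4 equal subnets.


New prefix = 24 + 2 = 26
Each subnet has 64 addresses
  93.249.86.0/26
  93.249.86.64/26
  93.249.86.128/26
  93.249.86.192/26
Subnets: 93.249.86.0/26, 93.249.86.64/26, 93.249.86.128/26, 93.249.86.192/26


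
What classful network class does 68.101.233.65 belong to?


First octet: 68
Binary: 01000100
0xxxxxxx -> Class A (1-126)
Class A, default mask 255.0.0.0 (/8)


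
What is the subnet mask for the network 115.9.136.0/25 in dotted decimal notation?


/25 means 25 network bits, 7 host bits
Binary: 11111111111111111111111110000000
Mask: 255.255.255.128


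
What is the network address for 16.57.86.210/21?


IP:   00010000.00111001.01010110.11010010
Mask: 11111111.11111111.11111000.00000000
AND operation:
Net:  00010000.00111001.01010000.00000000
Network: 16.57.80.0/21


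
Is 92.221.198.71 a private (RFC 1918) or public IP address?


RFC 1918 private ranges:
  10.0.0.0/8 (10.0.0.0 - 10.255.255.255)
  172.16.0.0/12 (172.16.0.0 - 172.31.255.255)
  192.168.0.0/16 (192.168.0.0 - 192.168.255.255)
Public (not in any RFC 1918 range)


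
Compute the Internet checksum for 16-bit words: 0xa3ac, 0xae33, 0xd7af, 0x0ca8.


Sum all words (with carry folding):
+ 0xa3ac = 0xa3ac
+ 0xae33 = 0x51e0
+ 0xd7af = 0x2990
+ 0x0ca8 = 0x3638
One's complement: ~0x3638
Checksum = 0xc9c7


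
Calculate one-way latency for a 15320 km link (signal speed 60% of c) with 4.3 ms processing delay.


Speed = 0.6 * 3e5 km/s = 180000 km/s
Propagation delay = 15320 / 180000 = 0.0851 s = 85.1111 ms
Processing delay = 4.3 ms
Total one-way latency = 89.4111 ms


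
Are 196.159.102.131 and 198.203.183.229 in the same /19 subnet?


Mask: 255.255.224.0
196.159.102.131 AND mask = 196.159.96.0
198.203.183.229 AND mask = 198.203.160.0
No, different subnets (196.159.96.0 vs 198.203.160.0)


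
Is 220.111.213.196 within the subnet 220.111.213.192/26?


Subnet network: 220.111.213.192
Test IP AND mask: 220.111.213.192
Yes, 220.111.213.196 is in 220.111.213.192/26


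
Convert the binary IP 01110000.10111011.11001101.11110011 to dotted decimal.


01110000 = 112
10111011 = 187
11001101 = 205
11110011 = 243
IP: 112.187.205.243


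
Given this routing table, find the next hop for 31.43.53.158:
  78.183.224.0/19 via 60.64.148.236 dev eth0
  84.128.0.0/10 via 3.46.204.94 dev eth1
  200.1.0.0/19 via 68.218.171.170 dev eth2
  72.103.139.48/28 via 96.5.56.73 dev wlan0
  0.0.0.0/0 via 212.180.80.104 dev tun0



Longest prefix match for 31.43.53.158:
  /19 78.183.224.0: no
  /10 84.128.0.0: no
  /19 200.1.0.0: no
  /28 72.103.139.48: no
  /0 0.0.0.0: MATCH
Selected: next-hop 212.180.80.104 via tun0 (matched /0)


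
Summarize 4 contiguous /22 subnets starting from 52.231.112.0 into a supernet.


Original prefix: /22
Number of subnets: 4 = 2^2
New prefix = 22 - 2 = 20
Supernet: 52.231.112.0/20


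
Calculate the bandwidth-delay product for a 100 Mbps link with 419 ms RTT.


BDP = bandwidth * RTT
= 100 Mbps * 419 ms
= 100 * 1e6 * 419 / 1000 bits
= 41900000 bits
= 5237500 bytes
= 5114.7461 KB
BDP = 41900000 bits (5237500 bytes)


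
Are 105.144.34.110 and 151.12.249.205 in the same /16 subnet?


Mask: 255.255.0.0
105.144.34.110 AND mask = 105.144.0.0
151.12.249.205 AND mask = 151.12.0.0
No, different subnets (105.144.0.0 vs 151.12.0.0)


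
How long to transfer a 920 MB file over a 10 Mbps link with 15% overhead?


Effective throughput = 10 * (1 - 15/100) = 8.5 Mbps
File size in Mb = 920 * 8 = 7360 Mb
Time = 7360 / 8.5
Time = 865.8824 seconds


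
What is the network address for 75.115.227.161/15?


IP:   01001011.01110011.11100011.10100001
Mask: 11111111.11111110.00000000.00000000
AND operation:
Net:  01001011.01110010.00000000.00000000
Network: 75.114.0.0/15


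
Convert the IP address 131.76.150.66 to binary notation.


131 = 10000011
76 = 01001100
150 = 10010110
66 = 01000010
Binary: 10000011.01001100.10010110.01000010


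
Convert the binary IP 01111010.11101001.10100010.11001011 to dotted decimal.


01111010 = 122
11101001 = 233
10100010 = 162
11001011 = 203
IP: 122.233.162.203


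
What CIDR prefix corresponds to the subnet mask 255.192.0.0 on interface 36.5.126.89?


Binary: 11111111.11000000.00000000.00000000
Count leading 1s
Prefix: /10


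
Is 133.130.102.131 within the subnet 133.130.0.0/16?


Subnet network: 133.130.0.0
Test IP AND mask: 133.130.0.0
Yes, 133.130.102.131 is in 133.130.0.0/16


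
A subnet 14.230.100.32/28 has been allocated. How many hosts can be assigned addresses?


Host bits = 32 - 28 = 4
Total addresses = 2^4 = 16
Usable = total - 2 (network and broadcast)
Usable hosts: 14


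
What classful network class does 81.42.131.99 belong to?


First octet: 81
Binary: 01010001
0xxxxxxx -> Class A (1-126)
Class A, default mask 255.0.0.0 (/8)


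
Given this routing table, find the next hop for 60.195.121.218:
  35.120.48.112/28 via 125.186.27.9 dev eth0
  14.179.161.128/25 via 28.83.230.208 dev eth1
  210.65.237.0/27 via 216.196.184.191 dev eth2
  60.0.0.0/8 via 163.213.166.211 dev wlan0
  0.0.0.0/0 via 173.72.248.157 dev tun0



Longest prefix match for 60.195.121.218:
  /28 35.120.48.112: no
  /25 14.179.161.128: no
  /27 210.65.237.0: no
  /8 60.0.0.0: MATCH
  /0 0.0.0.0: MATCH
Selected: next-hop 163.213.166.211 via wlan0 (matched /8)


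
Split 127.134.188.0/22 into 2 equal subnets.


New prefix = 22 + 1 = 23
Each subnet has 512 addresses
  127.134.188.0/23
  127.134.190.0/23
Subnets: 127.134.188.0/23, 127.134.190.0/23


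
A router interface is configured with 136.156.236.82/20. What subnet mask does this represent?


/20 means 20 network bits, 12 host bits
Binary: 11111111111111111111000000000000
Mask: 255.255.240.0


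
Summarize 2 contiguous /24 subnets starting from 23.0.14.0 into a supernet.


Original prefix: /24
Number of subnets: 2 = 2^1
New prefix = 24 - 1 = 23
Supernet: 23.0.14.0/23


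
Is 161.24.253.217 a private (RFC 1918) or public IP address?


RFC 1918 private ranges:
  10.0.0.0/8 (10.0.0.0 - 10.255.255.255)
  172.16.0.0/12 (172.16.0.0 - 172.31.255.255)
  192.168.0.0/16 (192.168.0.0 - 192.168.255.255)
Public (not in any RFC 1918 range)


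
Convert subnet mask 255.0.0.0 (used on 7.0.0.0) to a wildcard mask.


Subnet mask: 255.0.0.0
Wildcard = 255.255.255.255 - subnet mask
255 - 255 = 0
255 - 0 = 255
255 - 0 = 255
255 - 0 = 255
Wildcard: 0.255.255.255


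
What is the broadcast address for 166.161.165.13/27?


Network: 166.161.165.0/27
Host bits = 5
Set all host bits to 1:
Broadcast: 166.161.165.31


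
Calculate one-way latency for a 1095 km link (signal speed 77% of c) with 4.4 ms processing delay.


Speed = 0.77 * 3e5 km/s = 231000 km/s
Propagation delay = 1095 / 231000 = 0.0047 s = 4.7403 ms
Processing delay = 4.4 ms
Total one-way latency = 9.1403 ms


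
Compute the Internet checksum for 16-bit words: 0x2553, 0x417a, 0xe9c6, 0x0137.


Sum all words (with carry folding):
+ 0x2553 = 0x2553
+ 0x417a = 0x66cd
+ 0xe9c6 = 0x5094
+ 0x0137 = 0x51cb
One's complement: ~0x51cb
Checksum = 0xae34


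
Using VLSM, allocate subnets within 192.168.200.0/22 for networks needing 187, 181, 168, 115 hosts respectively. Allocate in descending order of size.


187 hosts -> /24 (254 usable): 192.168.200.0/24
181 hosts -> /24 (254 usable): 192.168.201.0/24
168 hosts -> /24 (254 usable): 192.168.202.0/24
115 hosts -> /25 (126 usable): 192.168.203.0/25
Allocation: 192.168.200.0/24 (187 hosts, 254 usable); 192.168.201.0/24 (181 hosts, 254 usable); 192.168.202.0/24 (168 hosts, 254 usable); 192.168.203.0/25 (115 hosts, 126 usable)


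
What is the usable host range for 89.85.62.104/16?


Network: 89.85.0.0
Broadcast: 89.85.255.255
First usable = network + 1
Last usable = broadcast - 1
Range: 89.85.0.1 to 89.85.255.254


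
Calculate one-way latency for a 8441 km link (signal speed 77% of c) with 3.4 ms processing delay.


Speed = 0.77 * 3e5 km/s = 231000 km/s
Propagation delay = 8441 / 231000 = 0.0365 s = 36.5411 ms
Processing delay = 3.4 ms
Total one-way latency = 39.9411 ms


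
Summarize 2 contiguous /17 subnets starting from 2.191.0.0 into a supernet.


Original prefix: /17
Number of subnets: 2 = 2^1
New prefix = 17 - 1 = 16
Supernet: 2.191.0.0/16


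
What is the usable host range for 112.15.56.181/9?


Network: 112.0.0.0
Broadcast: 112.127.255.255
First usable = network + 1
Last usable = broadcast - 1
Range: 112.0.0.1 to 112.127.255.254


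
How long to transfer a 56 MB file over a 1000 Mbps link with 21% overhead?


Effective throughput = 1000 * (1 - 21/100) = 790 Mbps
File size in Mb = 56 * 8 = 448 Mb
Time = 448 / 790
Time = 0.5671 seconds


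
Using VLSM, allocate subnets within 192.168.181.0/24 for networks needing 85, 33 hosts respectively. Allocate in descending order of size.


85 hosts -> /25 (126 usable): 192.168.181.0/25
33 hosts -> /26 (62 usable): 192.168.181.128/26
Allocation: 192.168.181.0/25 (85 hosts, 126 usable); 192.168.181.128/26 (33 hosts, 62 usable)


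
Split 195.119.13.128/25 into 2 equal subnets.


New prefix = 25 + 1 = 26
Each subnet has 64 addresses
  195.119.13.128/26
  195.119.13.192/26
Subnets: 195.119.13.128/26, 195.119.13.192/26


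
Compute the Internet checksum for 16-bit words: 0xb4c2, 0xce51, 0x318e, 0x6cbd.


Sum all words (with carry folding):
+ 0xb4c2 = 0xb4c2
+ 0xce51 = 0x8314
+ 0x318e = 0xb4a2
+ 0x6cbd = 0x2160
One's complement: ~0x2160
Checksum = 0xde9f


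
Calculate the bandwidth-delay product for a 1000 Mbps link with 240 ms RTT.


BDP = bandwidth * RTT
= 1000 Mbps * 240 ms
= 1000 * 1e6 * 240 / 1000 bits
= 240000000 bits
= 30000000 bytes
= 29296.875 KB
BDP = 240000000 bits (30000000 bytes)


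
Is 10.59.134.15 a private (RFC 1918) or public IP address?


RFC 1918 private ranges:
  10.0.0.0/8 (10.0.0.0 - 10.255.255.255)
  172.16.0.0/12 (172.16.0.0 - 172.31.255.255)
  192.168.0.0/16 (192.168.0.0 - 192.168.255.255)
Private (in 10.0.0.0/8)


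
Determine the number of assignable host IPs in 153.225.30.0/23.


Host bits = 32 - 23 = 9
Total addresses = 2^9 = 512
Usable = total - 2 (network and broadcast)
Usable hosts: 510


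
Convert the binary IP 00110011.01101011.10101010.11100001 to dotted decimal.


00110011 = 51
01101011 = 107
10101010 = 170
11100001 = 225
IP: 51.107.170.225


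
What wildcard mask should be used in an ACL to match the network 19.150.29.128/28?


Subnet mask: 255.255.255.240
Wildcard = 255.255.255.255 - subnet mask
255 - 255 = 0
255 - 255 = 0
255 - 255 = 0
255 - 240 = 15
Wildcard: 0.0.0.15


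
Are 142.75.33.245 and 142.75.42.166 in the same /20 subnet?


Mask: 255.255.240.0
142.75.33.245 AND mask = 142.75.32.0
142.75.42.166 AND mask = 142.75.32.0
Yes, same subnet (142.75.32.0)


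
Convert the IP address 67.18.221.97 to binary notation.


67 = 01000011
18 = 00010010
221 = 11011101
97 = 01100001
Binary: 01000011.00010010.11011101.01100001


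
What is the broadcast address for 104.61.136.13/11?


Network: 104.32.0.0/11
Host bits = 21
Set all host bits to 1:
Broadcast: 104.63.255.255


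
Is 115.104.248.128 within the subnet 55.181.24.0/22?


Subnet network: 55.181.24.0
Test IP AND mask: 115.104.248.0
No, 115.104.248.128 is not in 55.181.24.0/22


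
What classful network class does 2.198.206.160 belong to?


First octet: 2
Binary: 00000010
0xxxxxxx -> Class A (1-126)
Class A, default mask 255.0.0.0 (/8)


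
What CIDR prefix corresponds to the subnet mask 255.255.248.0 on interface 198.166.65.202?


Binary: 11111111.11111111.11111000.00000000
Count leading 1s
Prefix: /21


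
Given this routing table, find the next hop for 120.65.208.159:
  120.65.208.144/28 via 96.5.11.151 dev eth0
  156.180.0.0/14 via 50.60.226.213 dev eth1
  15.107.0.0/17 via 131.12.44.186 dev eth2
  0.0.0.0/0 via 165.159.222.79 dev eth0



Longest prefix match for 120.65.208.159:
  /28 120.65.208.144: MATCH
  /14 156.180.0.0: no
  /17 15.107.0.0: no
  /0 0.0.0.0: MATCH
Selected: next-hop 96.5.11.151 via eth0 (matched /28)


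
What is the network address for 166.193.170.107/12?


IP:   10100110.11000001.10101010.01101011
Mask: 11111111.11110000.00000000.00000000
AND operation:
Net:  10100110.11000000.00000000.00000000
Network: 166.192.0.0/12


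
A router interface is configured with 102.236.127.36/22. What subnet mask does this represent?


/22 means 22 network bits, 10 host bits
Binary: 11111111111111111111110000000000
Mask: 255.255.252.0


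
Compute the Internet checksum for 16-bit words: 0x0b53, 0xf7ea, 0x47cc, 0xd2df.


Sum all words (with carry folding):
+ 0x0b53 = 0x0b53
+ 0xf7ea = 0x033e
+ 0x47cc = 0x4b0a
+ 0xd2df = 0x1dea
One's complement: ~0x1dea
Checksum = 0xe215


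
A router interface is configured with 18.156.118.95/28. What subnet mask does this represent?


/28 means 28 network bits, 4 host bits
Binary: 11111111111111111111111111110000
Mask: 255.255.255.240


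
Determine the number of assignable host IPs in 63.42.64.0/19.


Host bits = 32 - 19 = 13
Total addresses = 2^13 = 8192
Usable = total - 2 (network and broadcast)
Usable hosts: 8190


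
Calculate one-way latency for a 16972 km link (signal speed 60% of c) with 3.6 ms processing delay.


Speed = 0.6 * 3e5 km/s = 180000 km/s
Propagation delay = 16972 / 180000 = 0.0943 s = 94.2889 ms
Processing delay = 3.6 ms
Total one-way latency = 97.8889 ms


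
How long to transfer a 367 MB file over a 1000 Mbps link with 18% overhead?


Effective throughput = 1000 * (1 - 18/100) = 820.0 Mbps
File size in Mb = 367 * 8 = 2936 Mb
Time = 2936 / 820.0
Time = 3.5805 seconds


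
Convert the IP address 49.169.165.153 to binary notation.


49 = 00110001
169 = 10101001
165 = 10100101
153 = 10011001
Binary: 00110001.10101001.10100101.10011001


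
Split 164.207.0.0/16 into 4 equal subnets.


New prefix = 16 + 2 = 18
Each subnet has 16384 addresses
  164.207.0.0/18
  164.207.64.0/18
  164.207.128.0/18
  164.207.192.0/18
Subnets: 164.207.0.0/18, 164.207.64.0/18, 164.207.128.0/18, 164.207.192.0/18


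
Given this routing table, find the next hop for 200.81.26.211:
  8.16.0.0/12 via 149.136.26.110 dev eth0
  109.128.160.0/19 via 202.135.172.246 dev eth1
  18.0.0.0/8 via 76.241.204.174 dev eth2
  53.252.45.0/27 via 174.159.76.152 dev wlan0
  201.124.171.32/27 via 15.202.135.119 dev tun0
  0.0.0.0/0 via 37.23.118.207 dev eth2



Longest prefix match for 200.81.26.211:
  /12 8.16.0.0: no
  /19 109.128.160.0: no
  /8 18.0.0.0: no
  /27 53.252.45.0: no
  /27 201.124.171.32: no
  /0 0.0.0.0: MATCH
Selected: next-hop 37.23.118.207 via eth2 (matched /0)


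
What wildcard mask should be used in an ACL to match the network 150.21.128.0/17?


Subnet mask: 255.255.128.0
Wildcard = 255.255.255.255 - subnet mask
255 - 255 = 0
255 - 255 = 0
255 - 128 = 127
255 - 0 = 255
Wildcard: 0.0.127.255


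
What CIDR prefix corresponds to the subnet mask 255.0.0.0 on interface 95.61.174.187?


Binary: 11111111.00000000.00000000.00000000
Count leading 1s
Prefix: /8


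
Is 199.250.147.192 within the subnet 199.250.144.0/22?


Subnet network: 199.250.144.0
Test IP AND mask: 199.250.144.0
Yes, 199.250.147.192 is in 199.250.144.0/22


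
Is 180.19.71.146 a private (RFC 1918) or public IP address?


RFC 1918 private ranges:
  10.0.0.0/8 (10.0.0.0 - 10.255.255.255)
  172.16.0.0/12 (172.16.0.0 - 172.31.255.255)
  192.168.0.0/16 (192.168.0.0 - 192.168.255.255)
Public (not in any RFC 1918 range)


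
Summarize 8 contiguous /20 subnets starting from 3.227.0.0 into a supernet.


Original prefix: /20
Number of subnets: 8 = 2^3
New prefix = 20 - 3 = 17
Supernet: 3.227.0.0/17


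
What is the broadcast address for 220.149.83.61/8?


Network: 220.0.0.0/8
Host bits = 24
Set all host bits to 1:
Broadcast: 220.255.255.255


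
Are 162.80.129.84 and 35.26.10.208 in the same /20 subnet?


Mask: 255.255.240.0
162.80.129.84 AND mask = 162.80.128.0
35.26.10.208 AND mask = 35.26.0.0
No, different subnets (162.80.128.0 vs 35.26.0.0)


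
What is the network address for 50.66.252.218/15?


IP:   00110010.01000010.11111100.11011010
Mask: 11111111.11111110.00000000.00000000
AND operation:
Net:  00110010.01000010.00000000.00000000
Network: 50.66.0.0/15


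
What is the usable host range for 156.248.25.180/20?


Network: 156.248.16.0
Broadcast: 156.248.31.255
First usable = network + 1
Last usable = broadcast - 1
Range: 156.248.16.1 to 156.248.31.254


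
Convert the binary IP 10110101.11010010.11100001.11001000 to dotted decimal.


10110101 = 181
11010010 = 210
11100001 = 225
11001000 = 200
IP: 181.210.225.200


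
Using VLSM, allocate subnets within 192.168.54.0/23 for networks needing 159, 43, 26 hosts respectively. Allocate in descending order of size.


159 hosts -> /24 (254 usable): 192.168.54.0/24
43 hosts -> /26 (62 usable): 192.168.55.0/26
26 hosts -> /27 (30 usable): 192.168.55.64/27
Allocation: 192.168.54.0/24 (159 hosts, 254 usable); 192.168.55.0/26 (43 hosts, 62 usable); 192.168.55.64/27 (26 hosts, 30 usable)


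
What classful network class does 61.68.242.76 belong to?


First octet: 61
Binary: 00111101
0xxxxxxx -> Class A (1-126)
Class A, default mask 255.0.0.0 (/8)


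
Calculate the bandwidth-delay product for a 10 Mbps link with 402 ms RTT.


BDP = bandwidth * RTT
= 10 Mbps * 402 ms
= 10 * 1e6 * 402 / 1000 bits
= 4020000 bits
= 502500 bytes
= 490.7227 KB
BDP = 4020000 bits (502500 bytes)


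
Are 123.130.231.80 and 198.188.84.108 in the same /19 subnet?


Mask: 255.255.224.0
123.130.231.80 AND mask = 123.130.224.0
198.188.84.108 AND mask = 198.188.64.0
No, different subnets (123.130.224.0 vs 198.188.64.0)


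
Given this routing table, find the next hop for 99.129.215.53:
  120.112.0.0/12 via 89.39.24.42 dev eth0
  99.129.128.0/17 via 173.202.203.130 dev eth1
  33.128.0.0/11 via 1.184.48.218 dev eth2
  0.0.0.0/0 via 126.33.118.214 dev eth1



Longest prefix match for 99.129.215.53:
  /12 120.112.0.0: no
  /17 99.129.128.0: MATCH
  /11 33.128.0.0: no
  /0 0.0.0.0: MATCH
Selected: next-hop 173.202.203.130 via eth1 (matched /17)


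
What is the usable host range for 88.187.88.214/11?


Network: 88.160.0.0
Broadcast: 88.191.255.255
First usable = network + 1
Last usable = broadcast - 1
Range: 88.160.0.1 to 88.191.255.254


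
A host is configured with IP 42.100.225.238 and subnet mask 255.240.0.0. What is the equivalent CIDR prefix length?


Binary: 11111111.11110000.00000000.00000000
Count leading 1s
Prefix: /12


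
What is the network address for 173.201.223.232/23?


IP:   10101101.11001001.11011111.11101000
Mask: 11111111.11111111.11111110.00000000
AND operation:
Net:  10101101.11001001.11011110.00000000
Network: 173.201.222.0/23


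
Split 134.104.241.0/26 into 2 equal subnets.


New prefix = 26 + 1 = 27
Each subnet has 32 addresses
  134.104.241.0/27
  134.104.241.32/27
Subnets: 134.104.241.0/27, 134.104.241.32/27


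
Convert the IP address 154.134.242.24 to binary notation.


154 = 10011010
134 = 10000110
242 = 11110010
24 = 00011000
Binary: 10011010.10000110.11110010.00011000


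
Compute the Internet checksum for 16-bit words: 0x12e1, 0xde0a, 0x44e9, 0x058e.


Sum all words (with carry folding):
+ 0x12e1 = 0x12e1
+ 0xde0a = 0xf0eb
+ 0x44e9 = 0x35d5
+ 0x058e = 0x3b63
One's complement: ~0x3b63
Checksum = 0xc49c


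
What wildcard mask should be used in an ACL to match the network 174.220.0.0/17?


Subnet mask: 255.255.128.0
Wildcard = 255.255.255.255 - subnet mask
255 - 255 = 0
255 - 255 = 0
255 - 128 = 127
255 - 0 = 255
Wildcard: 0.0.127.255


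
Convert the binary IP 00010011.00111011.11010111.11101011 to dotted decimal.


00010011 = 19
00111011 = 59
11010111 = 215
11101011 = 235
IP: 19.59.215.235


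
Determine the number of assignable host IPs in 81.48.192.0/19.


Host bits = 32 - 19 = 13
Total addresses = 2^13 = 8192
Usable = total - 2 (network and broadcast)
Usable hosts: 8190


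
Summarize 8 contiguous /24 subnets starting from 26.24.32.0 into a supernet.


Original prefix: /24
Number of subnets: 8 = 2^3
New prefix = 24 - 3 = 21
Supernet: 26.24.32.0/21


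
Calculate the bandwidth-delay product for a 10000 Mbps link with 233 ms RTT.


BDP = bandwidth * RTT
= 10000 Mbps * 233 ms
= 10000 * 1e6 * 233 / 1000 bits
= 2330000000 bits
= 291250000 bytes
= 284423.8281 KB
BDP = 2330000000 bits (291250000 bytes)


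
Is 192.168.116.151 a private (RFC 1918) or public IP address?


RFC 1918 private ranges:
  10.0.0.0/8 (10.0.0.0 - 10.255.255.255)
  172.16.0.0/12 (172.16.0.0 - 172.31.255.255)
  192.168.0.0/16 (192.168.0.0 - 192.168.255.255)
Private (in 192.168.0.0/16)


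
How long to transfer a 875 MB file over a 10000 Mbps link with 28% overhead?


Effective throughput = 10000 * (1 - 28/100) = 7200 Mbps
File size in Mb = 875 * 8 = 7000 Mb
Time = 7000 / 7200
Time = 0.9722 seconds


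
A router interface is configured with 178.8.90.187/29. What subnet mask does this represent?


/29 means 29 network bits, 3 host bits
Binary: 11111111111111111111111111111000
Mask: 255.255.255.248


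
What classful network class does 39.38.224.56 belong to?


First octet: 39
Binary: 00100111
0xxxxxxx -> Class A (1-126)
Class A, default mask 255.0.0.0 (/8)


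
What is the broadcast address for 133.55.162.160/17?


Network: 133.55.128.0/17
Host bits = 15
Set all host bits to 1:
Broadcast: 133.55.255.255


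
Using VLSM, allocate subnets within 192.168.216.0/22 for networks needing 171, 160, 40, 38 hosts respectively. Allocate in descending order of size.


171 hosts -> /24 (254 usable): 192.168.216.0/24
160 hosts -> /24 (254 usable): 192.168.217.0/24
40 hosts -> /26 (62 usable): 192.168.218.0/26
38 hosts -> /26 (62 usable): 192.168.218.64/26
Allocation: 192.168.216.0/24 (171 hosts, 254 usable); 192.168.217.0/24 (160 hosts, 254 usable); 192.168.218.0/26 (40 hosts, 62 usable); 192.168.218.64/26 (38 hosts, 62 usable)


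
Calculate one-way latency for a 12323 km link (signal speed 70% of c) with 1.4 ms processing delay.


Speed = 0.7 * 3e5 km/s = 210000 km/s
Propagation delay = 12323 / 210000 = 0.0587 s = 58.681 ms
Processing delay = 1.4 ms
Total one-way latency = 60.081 ms


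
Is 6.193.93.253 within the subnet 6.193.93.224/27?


Subnet network: 6.193.93.224
Test IP AND mask: 6.193.93.224
Yes, 6.193.93.253 is in 6.193.93.224/27


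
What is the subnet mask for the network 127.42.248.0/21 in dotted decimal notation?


/21 means 21 network bits, 11 host bits
Binary: 11111111111111111111100000000000
Mask: 255.255.248.0


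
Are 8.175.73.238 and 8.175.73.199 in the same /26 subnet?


Mask: 255.255.255.192
8.175.73.238 AND mask = 8.175.73.192
8.175.73.199 AND mask = 8.175.73.192
Yes, same subnet (8.175.73.192)


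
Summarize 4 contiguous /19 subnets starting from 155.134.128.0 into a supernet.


Original prefix: /19
Number of subnets: 4 = 2^2
New prefix = 19 - 2 = 17
Supernet: 155.134.128.0/17


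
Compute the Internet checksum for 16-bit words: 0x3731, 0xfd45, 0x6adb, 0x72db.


Sum all words (with carry folding):
+ 0x3731 = 0x3731
+ 0xfd45 = 0x3477
+ 0x6adb = 0x9f52
+ 0x72db = 0x122e
One's complement: ~0x122e
Checksum = 0xedd1


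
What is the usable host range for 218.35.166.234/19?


Network: 218.35.160.0
Broadcast: 218.35.191.255
First usable = network + 1
Last usable = broadcast - 1
Range: 218.35.160.1 to 218.35.191.254


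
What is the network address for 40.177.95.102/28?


IP:   00101000.10110001.01011111.01100110
Mask: 11111111.11111111.11111111.11110000
AND operation:
Net:  00101000.10110001.01011111.01100000
Network: 40.177.95.96/28


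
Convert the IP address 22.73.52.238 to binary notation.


22 = 00010110
73 = 01001001
52 = 00110100
238 = 11101110
Binary: 00010110.01001001.00110100.11101110


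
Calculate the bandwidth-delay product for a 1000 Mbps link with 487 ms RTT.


BDP = bandwidth * RTT
= 1000 Mbps * 487 ms
= 1000 * 1e6 * 487 / 1000 bits
= 487000000 bits
= 60875000 bytes
= 59448.2422 KB
BDP = 487000000 bits (60875000 bytes)


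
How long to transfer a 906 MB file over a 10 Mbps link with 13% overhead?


Effective throughput = 10 * (1 - 13/100) = 8.7 Mbps
File size in Mb = 906 * 8 = 7248 Mb
Time = 7248 / 8.7
Time = 833.1034 seconds


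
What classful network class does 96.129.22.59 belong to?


First octet: 96
Binary: 01100000
0xxxxxxx -> Class A (1-126)
Class A, default mask 255.0.0.0 (/8)


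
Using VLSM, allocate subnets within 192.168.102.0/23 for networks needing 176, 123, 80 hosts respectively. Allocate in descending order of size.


176 hosts -> /24 (254 usable): 192.168.102.0/24
123 hosts -> /25 (126 usable): 192.168.103.0/25
80 hosts -> /25 (126 usable): 192.168.103.128/25
Allocation: 192.168.102.0/24 (176 hosts, 254 usable); 192.168.103.0/25 (123 hosts, 126 usable); 192.168.103.128/25 (80 hosts, 126 usable)


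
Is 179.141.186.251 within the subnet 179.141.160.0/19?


Subnet network: 179.141.160.0
Test IP AND mask: 179.141.160.0
Yes, 179.141.186.251 is in 179.141.160.0/19


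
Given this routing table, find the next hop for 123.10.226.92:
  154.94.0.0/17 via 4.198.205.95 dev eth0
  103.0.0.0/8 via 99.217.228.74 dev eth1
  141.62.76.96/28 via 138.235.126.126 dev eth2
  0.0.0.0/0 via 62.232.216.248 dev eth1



Longest prefix match for 123.10.226.92:
  /17 154.94.0.0: no
  /8 103.0.0.0: no
  /28 141.62.76.96: no
  /0 0.0.0.0: MATCH
Selected: next-hop 62.232.216.248 via eth1 (matched /0)


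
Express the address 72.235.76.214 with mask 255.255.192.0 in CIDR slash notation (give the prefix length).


Binary: 11111111.11111111.11000000.00000000
Count leading 1s
Prefix: /18


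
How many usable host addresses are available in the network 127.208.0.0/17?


Host bits = 32 - 17 = 15
Total addresses = 2^15 = 32768
Usable = total - 2 (network and broadcast)
Usable hosts: 32766


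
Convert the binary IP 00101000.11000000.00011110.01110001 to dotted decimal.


00101000 = 40
11000000 = 192
00011110 = 30
01110001 = 113
IP: 40.192.30.113


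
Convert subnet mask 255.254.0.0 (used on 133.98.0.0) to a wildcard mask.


Subnet mask: 255.254.0.0
Wildcard = 255.255.255.255 - subnet mask
255 - 255 = 0
255 - 254 = 1
255 - 0 = 255
255 - 0 = 255
Wildcard: 0.1.255.255


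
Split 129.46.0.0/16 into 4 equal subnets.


New prefix = 16 + 2 = 18
Each subnet has 16384 addresses
  129.46.0.0/18
  129.46.64.0/18
  129.46.128.0/18
  129.46.192.0/18
Subnets: 129.46.0.0/18, 129.46.64.0/18, 129.46.128.0/18, 129.46.192.0/18


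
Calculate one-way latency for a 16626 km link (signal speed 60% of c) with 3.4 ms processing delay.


Speed = 0.6 * 3e5 km/s = 180000 km/s
Propagation delay = 16626 / 180000 = 0.0924 s = 92.3667 ms
Processing delay = 3.4 ms
Total one-way latency = 95.7667 ms


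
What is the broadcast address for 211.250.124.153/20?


Network: 211.250.112.0/20
Host bits = 12
Set all host bits to 1:
Broadcast: 211.250.127.255


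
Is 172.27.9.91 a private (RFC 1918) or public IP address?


RFC 1918 private ranges:
  10.0.0.0/8 (10.0.0.0 - 10.255.255.255)
  172.16.0.0/12 (172.16.0.0 - 172.31.255.255)
  192.168.0.0/16 (192.168.0.0 - 192.168.255.255)
Private (in 172.16.0.0/12)


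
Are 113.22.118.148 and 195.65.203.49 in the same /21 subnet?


Mask: 255.255.248.0
113.22.118.148 AND mask = 113.22.112.0
195.65.203.49 AND mask = 195.65.200.0
No, different subnets (113.22.112.0 vs 195.65.200.0)


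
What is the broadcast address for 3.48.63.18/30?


Network: 3.48.63.16/30
Host bits = 2
Set all host bits to 1:
Broadcast: 3.48.63.19


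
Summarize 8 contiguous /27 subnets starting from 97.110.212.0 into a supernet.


Original prefix: /27
Number of subnets: 8 = 2^3
New prefix = 27 - 3 = 24
Supernet: 97.110.212.0/24


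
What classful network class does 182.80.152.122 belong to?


First octet: 182
Binary: 10110110
10xxxxxx -> Class B (128-191)
Class B, default mask 255.255.0.0 (/16)


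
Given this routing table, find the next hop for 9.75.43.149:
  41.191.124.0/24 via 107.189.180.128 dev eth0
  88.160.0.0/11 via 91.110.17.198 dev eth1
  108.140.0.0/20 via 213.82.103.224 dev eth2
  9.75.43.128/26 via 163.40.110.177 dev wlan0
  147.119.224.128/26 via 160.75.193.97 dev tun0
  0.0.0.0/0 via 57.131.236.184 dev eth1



Longest prefix match for 9.75.43.149:
  /24 41.191.124.0: no
  /11 88.160.0.0: no
  /20 108.140.0.0: no
  /26 9.75.43.128: MATCH
  /26 147.119.224.128: no
  /0 0.0.0.0: MATCH
Selected: next-hop 163.40.110.177 via wlan0 (matched /26)


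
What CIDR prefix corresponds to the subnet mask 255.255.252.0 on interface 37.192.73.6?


Binary: 11111111.11111111.11111100.00000000
Count leading 1s
Prefix: /22


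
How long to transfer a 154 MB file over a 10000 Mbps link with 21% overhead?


Effective throughput = 10000 * (1 - 21/100) = 7900 Mbps
File size in Mb = 154 * 8 = 1232 Mb
Time = 1232 / 7900
Time = 0.1559 seconds


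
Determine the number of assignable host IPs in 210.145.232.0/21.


Host bits = 32 - 21 = 11
Total addresses = 2^11 = 2048
Usable = total - 2 (network and broadcast)
Usable hosts: 2046


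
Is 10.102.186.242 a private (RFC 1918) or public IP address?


RFC 1918 private ranges:
  10.0.0.0/8 (10.0.0.0 - 10.255.255.255)
  172.16.0.0/12 (172.16.0.0 - 172.31.255.255)
  192.168.0.0/16 (192.168.0.0 - 192.168.255.255)
Private (in 10.0.0.0/8)


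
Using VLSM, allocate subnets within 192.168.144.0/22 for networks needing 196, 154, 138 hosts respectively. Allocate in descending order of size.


196 hosts -> /24 (254 usable): 192.168.144.0/24
154 hosts -> /24 (254 usable): 192.168.145.0/24
138 hosts -> /24 (254 usable): 192.168.146.0/24
Allocation: 192.168.144.0/24 (196 hosts, 254 usable); 192.168.145.0/24 (154 hosts, 254 usable); 192.168.146.0/24 (138 hosts, 254 usable)


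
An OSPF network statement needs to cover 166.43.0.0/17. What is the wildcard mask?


Subnet mask: 255.255.128.0
Wildcard = 255.255.255.255 - subnet mask
255 - 255 = 0
255 - 255 = 0
255 - 128 = 127
255 - 0 = 255
Wildcard: 0.0.127.255


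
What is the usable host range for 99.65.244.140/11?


Network: 99.64.0.0
Broadcast: 99.95.255.255
First usable = network + 1
Last usable = broadcast - 1
Range: 99.64.0.1 to 99.95.255.254


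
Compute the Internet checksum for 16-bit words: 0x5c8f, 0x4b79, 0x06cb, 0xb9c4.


Sum all words (with carry folding):
+ 0x5c8f = 0x5c8f
+ 0x4b79 = 0xa808
+ 0x06cb = 0xaed3
+ 0xb9c4 = 0x6898
One's complement: ~0x6898
Checksum = 0x9767


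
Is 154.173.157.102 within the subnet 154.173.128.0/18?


Subnet network: 154.173.128.0
Test IP AND mask: 154.173.128.0
Yes, 154.173.157.102 is in 154.173.128.0/18


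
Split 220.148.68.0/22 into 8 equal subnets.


New prefix = 22 + 3 = 25
Each subnet has 128 addresses
  220.148.68.0/25
  220.148.68.128/25
  220.148.69.0/25
  220.148.69.128/25
  220.148.70.0/25
  220.148.70.128/25
  220.148.71.0/25
  220.148.71.128/25
Subnets: 220.148.68.0/25, 220.148.68.128/25, 220.148.69.0/25, 220.148.69.128/25, 220.148.70.0/25, 220.148.70.128/25, 220.148.71.0/25, 220.148.71.128/25


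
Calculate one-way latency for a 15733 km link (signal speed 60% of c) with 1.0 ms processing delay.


Speed = 0.6 * 3e5 km/s = 180000 km/s
Propagation delay = 15733 / 180000 = 0.0874 s = 87.4056 ms
Processing delay = 1.0 ms
Total one-way latency = 88.4056 ms


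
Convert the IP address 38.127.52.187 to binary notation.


38 = 00100110
127 = 01111111
52 = 00110100
187 = 10111011
Binary: 00100110.01111111.00110100.10111011


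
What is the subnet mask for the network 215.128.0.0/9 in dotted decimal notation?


/9 means 9 network bits, 23 host bits
Binary: 11111111100000000000000000000000
Mask: 255.128.0.0


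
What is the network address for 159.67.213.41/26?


IP:   10011111.01000011.11010101.00101001
Mask: 11111111.11111111.11111111.11000000
AND operation:
Net:  10011111.01000011.11010101.00000000
Network: 159.67.213.0/26


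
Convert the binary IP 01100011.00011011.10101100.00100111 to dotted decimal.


01100011 = 99
00011011 = 27
10101100 = 172
00100111 = 39
IP: 99.27.172.39


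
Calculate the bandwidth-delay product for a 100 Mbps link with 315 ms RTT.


BDP = bandwidth * RTT
= 100 Mbps * 315 ms
= 100 * 1e6 * 315 / 1000 bits
= 31500000 bits
= 3937500 bytes
= 3845.2148 KB
BDP = 31500000 bits (3937500 bytes)


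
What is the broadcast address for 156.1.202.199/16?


Network: 156.1.0.0/16
Host bits = 16
Set all host bits to 1:
Broadcast: 156.1.255.255


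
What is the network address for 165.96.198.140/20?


IP:   10100101.01100000.11000110.10001100
Mask: 11111111.11111111.11110000.00000000
AND operation:
Net:  10100101.01100000.11000000.00000000
Network: 165.96.192.0/20


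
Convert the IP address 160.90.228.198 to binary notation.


160 = 10100000
90 = 01011010
228 = 11100100
198 = 11000110
Binary: 10100000.01011010.11100100.11000110


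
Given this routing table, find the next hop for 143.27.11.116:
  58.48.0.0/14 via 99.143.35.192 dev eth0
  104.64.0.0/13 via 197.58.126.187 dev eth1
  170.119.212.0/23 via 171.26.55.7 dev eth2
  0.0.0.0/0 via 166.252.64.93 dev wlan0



Longest prefix match for 143.27.11.116:
  /14 58.48.0.0: no
  /13 104.64.0.0: no
  /23 170.119.212.0: no
  /0 0.0.0.0: MATCH
Selected: next-hop 166.252.64.93 via wlan0 (matched /0)


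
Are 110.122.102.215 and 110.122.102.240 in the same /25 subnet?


Mask: 255.255.255.128
110.122.102.215 AND mask = 110.122.102.128
110.122.102.240 AND mask = 110.122.102.128
Yes, same subnet (110.122.102.128)


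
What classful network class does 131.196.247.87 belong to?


First octet: 131
Binary: 10000011
10xxxxxx -> Class B (128-191)
Class B, default mask 255.255.0.0 (/16)


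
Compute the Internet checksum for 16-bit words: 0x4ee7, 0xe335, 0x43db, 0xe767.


Sum all words (with carry folding):
+ 0x4ee7 = 0x4ee7
+ 0xe335 = 0x321d
+ 0x43db = 0x75f8
+ 0xe767 = 0x5d60
One's complement: ~0x5d60
Checksum = 0xa29f


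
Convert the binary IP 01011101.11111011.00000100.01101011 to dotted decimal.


01011101 = 93
11111011 = 251
00000100 = 4
01101011 = 107
IP: 93.251.4.107


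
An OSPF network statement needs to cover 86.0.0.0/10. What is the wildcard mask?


Subnet mask: 255.192.0.0
Wildcard = 255.255.255.255 - subnet mask
255 - 255 = 0
255 - 192 = 63
255 - 0 = 255
255 - 0 = 255
Wildcard: 0.63.255.255


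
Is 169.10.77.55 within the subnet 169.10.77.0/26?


Subnet network: 169.10.77.0
Test IP AND mask: 169.10.77.0
Yes, 169.10.77.55 is in 169.10.77.0/26


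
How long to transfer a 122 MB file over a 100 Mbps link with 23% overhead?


Effective throughput = 100 * (1 - 23/100) = 77 Mbps
File size in Mb = 122 * 8 = 976 Mb
Time = 976 / 77
Time = 12.6753 seconds


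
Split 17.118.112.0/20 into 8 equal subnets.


New prefix = 20 + 3 = 23
Each subnet has 512 addresses
  17.118.112.0/23
  17.118.114.0/23
  17.118.116.0/23
  17.118.118.0/23
  17.118.120.0/23
  17.118.122.0/23
  17.118.124.0/23
  17.118.126.0/23
Subnets: 17.118.112.0/23, 17.118.114.0/23, 17.118.116.0/23, 17.118.118.0/23, 17.118.120.0/23, 17.118.122.0/23, 17.118.124.0/23, 17.118.126.0/23


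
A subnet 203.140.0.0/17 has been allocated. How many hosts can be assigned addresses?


Host bits = 32 - 17 = 15
Total addresses = 2^15 = 32768
Usable = total - 2 (network and broadcast)
Usable hosts: 32766


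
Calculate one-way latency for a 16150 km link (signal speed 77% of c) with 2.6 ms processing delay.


Speed = 0.77 * 3e5 km/s = 231000 km/s
Propagation delay = 16150 / 231000 = 0.0699 s = 69.9134 ms
Processing delay = 2.6 ms
Total one-way latency = 72.5134 ms


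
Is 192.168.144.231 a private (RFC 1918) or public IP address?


RFC 1918 private ranges:
  10.0.0.0/8 (10.0.0.0 - 10.255.255.255)
  172.16.0.0/12 (172.16.0.0 - 172.31.255.255)
  192.168.0.0/16 (192.168.0.0 - 192.168.255.255)
Private (in 192.168.0.0/16)


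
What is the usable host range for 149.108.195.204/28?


Network: 149.108.195.192
Broadcast: 149.108.195.207
First usable = network + 1
Last usable = broadcast - 1
Range: 149.108.195.193 to 149.108.195.206


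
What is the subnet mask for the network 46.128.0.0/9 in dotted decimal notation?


/9 means 9 network bits, 23 host bits
Binary: 11111111100000000000000000000000
Mask: 255.128.0.0


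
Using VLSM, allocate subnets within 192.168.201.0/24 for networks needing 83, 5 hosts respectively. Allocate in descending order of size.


83 hosts -> /25 (126 usable): 192.168.201.0/25
5 hosts -> /29 (6 usable): 192.168.201.128/29
Allocation: 192.168.201.0/25 (83 hosts, 126 usable); 192.168.201.128/29 (5 hosts, 6 usable)


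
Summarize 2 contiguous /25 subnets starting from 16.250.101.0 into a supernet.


Original prefix: /25
Number of subnets: 2 = 2^1
New prefix = 25 - 1 = 24
Supernet: 16.250.101.0/24


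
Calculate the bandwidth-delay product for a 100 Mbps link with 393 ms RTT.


BDP = bandwidth * RTT
= 100 Mbps * 393 ms
= 100 * 1e6 * 393 / 1000 bits
= 39300000 bits
= 4912500 bytes
= 4797.3633 KB
BDP = 39300000 bits (4912500 bytes)


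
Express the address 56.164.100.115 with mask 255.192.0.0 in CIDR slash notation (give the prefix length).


Binary: 11111111.11000000.00000000.00000000
Count leading 1s
Prefix: /10


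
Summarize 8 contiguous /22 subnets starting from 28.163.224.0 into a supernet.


Original prefix: /22
Number of subnets: 8 = 2^3
New prefix = 22 - 3 = 19
Supernet: 28.163.224.0/19


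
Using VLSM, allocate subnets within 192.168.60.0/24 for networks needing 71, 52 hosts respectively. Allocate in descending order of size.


71 hosts -> /25 (126 usable): 192.168.60.0/25
52 hosts -> /26 (62 usable): 192.168.60.128/26
Allocation: 192.168.60.0/25 (71 hosts, 126 usable); 192.168.60.128/26 (52 hosts, 62 usable)


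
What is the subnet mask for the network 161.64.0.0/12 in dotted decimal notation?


/12 means 12 network bits, 20 host bits
Binary: 11111111111100000000000000000000
Mask: 255.240.0.0


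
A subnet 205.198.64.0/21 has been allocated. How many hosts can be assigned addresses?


Host bits = 32 - 21 = 11
Total addresses = 2^11 = 2048
Usable = total - 2 (network and broadcast)
Usable hosts: 2046


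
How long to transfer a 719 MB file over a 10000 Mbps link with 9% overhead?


Effective throughput = 10000 * (1 - 9/100) = 9100 Mbps
File size in Mb = 719 * 8 = 5752 Mb
Time = 5752 / 9100
Time = 0.6321 seconds


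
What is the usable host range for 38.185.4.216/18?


Network: 38.185.0.0
Broadcast: 38.185.63.255
First usable = network + 1
Last usable = broadcast - 1
Range: 38.185.0.1 to 38.185.63.254


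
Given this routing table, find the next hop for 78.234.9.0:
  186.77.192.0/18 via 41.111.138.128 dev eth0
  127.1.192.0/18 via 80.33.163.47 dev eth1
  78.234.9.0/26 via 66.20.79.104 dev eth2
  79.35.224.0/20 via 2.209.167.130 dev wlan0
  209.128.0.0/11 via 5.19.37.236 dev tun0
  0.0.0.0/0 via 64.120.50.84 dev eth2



Longest prefix match for 78.234.9.0:
  /18 186.77.192.0: no
  /18 127.1.192.0: no
  /26 78.234.9.0: MATCH
  /20 79.35.224.0: no
  /11 209.128.0.0: no
  /0 0.0.0.0: MATCH
Selected: next-hop 66.20.79.104 via eth2 (matched /26)


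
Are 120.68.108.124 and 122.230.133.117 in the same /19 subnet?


Mask: 255.255.224.0
120.68.108.124 AND mask = 120.68.96.0
122.230.133.117 AND mask = 122.230.128.0
No, different subnets (120.68.96.0 vs 122.230.128.0)


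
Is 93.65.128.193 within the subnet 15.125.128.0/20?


Subnet network: 15.125.128.0
Test IP AND mask: 93.65.128.0
No, 93.65.128.193 is not in 15.125.128.0/20
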